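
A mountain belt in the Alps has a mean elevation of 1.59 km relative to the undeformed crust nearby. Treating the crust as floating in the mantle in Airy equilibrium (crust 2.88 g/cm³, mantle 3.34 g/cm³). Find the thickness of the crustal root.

9.95 km

By Archimedes' principle applied to the lithosphere: the weight of the topography is balanced by the buoyancy of the root, ρ_c h = (ρ_m − ρ_c) r.
r = h · ρ_c / (ρ_m − ρ_c) = 1.59 km × 2.88 / (3.34 − 2.88) = 9.95 km.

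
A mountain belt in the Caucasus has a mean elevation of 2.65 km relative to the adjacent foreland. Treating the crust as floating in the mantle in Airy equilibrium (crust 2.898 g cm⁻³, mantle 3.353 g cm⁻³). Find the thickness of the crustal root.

16.9 km

For local isostatic compensation: the weight of the topography is balanced by the buoyancy of the root, ρ_c h = (ρ_m − ρ_c) r.
r = h · ρ_c / (ρ_m − ρ_c) = 2.65 km × 2.898 / (3.353 − 2.898) = 16.9 km.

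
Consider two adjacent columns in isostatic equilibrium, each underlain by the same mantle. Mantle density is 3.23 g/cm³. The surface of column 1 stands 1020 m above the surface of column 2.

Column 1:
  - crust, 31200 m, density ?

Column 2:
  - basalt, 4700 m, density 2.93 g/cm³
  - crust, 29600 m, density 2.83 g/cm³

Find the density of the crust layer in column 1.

2.7 g/cm³

Take the compensation level at the base of the deeper column (depth z_c below the surface of column 1) and equate Σ ρ_i t_i down to z_c; mantle fills any gap and the z_c terms cancel.
Column 1: 31200×ρ + (z_c − 31200)×3.23
Column 2: 1020×0 + 4700×2.93 + 29600×2.83 + (z_c − 1020 − 34300)×3.23
The z_c×3.23 term appears on both sides and cancels. Collect the known terms of each column as K = Σ(ρt)_known − 3.23 × (depth of known layers): K_1 = 0 − 3.23×31200 = −100776; K_2 = 97539 − 3.23×(1020 + 34300) = −16544.6.
Balance: K_1 + 31200×ρ = K_2, so ρ = (K_2 − K_1)/31200 = 84231.4/31200 = 2.7 g/cm³.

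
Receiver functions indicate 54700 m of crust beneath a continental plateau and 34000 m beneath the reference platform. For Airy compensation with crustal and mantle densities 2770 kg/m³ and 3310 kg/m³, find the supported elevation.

Excess crust Δ = 54700 m − 34000 m = 20700 m, split between elevation h and root r with h + r = Δ.
Airy balance ρ_c h = (ρ_m − ρ_c) r gives r = h ρ_c/(ρ_m − ρ_c), so h (1 + ρ_c/(ρ_m − ρ_c)) = Δ, i.e. h = Δ (ρ_m − ρ_c)/ρ_m.
h = 20700 m × 540/3310 = 3380 m.

3380 m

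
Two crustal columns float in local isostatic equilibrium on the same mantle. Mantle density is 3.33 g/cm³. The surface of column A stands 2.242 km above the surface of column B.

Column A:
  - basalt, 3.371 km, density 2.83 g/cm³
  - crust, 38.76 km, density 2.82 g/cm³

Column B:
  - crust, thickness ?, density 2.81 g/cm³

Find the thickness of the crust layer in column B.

Take the compensation level at the base of the deeper column (depth z_c below the surface of column A) and equate Σ ρ_i t_i down to z_c; mantle fills any gap and the z_c terms cancel.
Column A: 3.371×2.83 + 38.76×2.82 + (z_c − 42.131)×3.33
Column B: 2.242×0 + x×2.81 + (z_c − 2.242 − 0 − x)×3.33
The z_c×3.33 term appears on both sides and cancels. Collect the known terms of each column as K = Σ(ρt)_known − 3.33 × (depth of known layers): K_A = 118.84313 − 3.33×42.131 = −21.4531; K_B = 0 − 3.33×(2.242 + 0) = −7.46586.
Balance: K_A = K_B − x×(3.33 − 2.81), so x = (K_B − K_A)/(3.33 − 2.81) = 13.9872/0.52 = 26.9 km.

26.9 km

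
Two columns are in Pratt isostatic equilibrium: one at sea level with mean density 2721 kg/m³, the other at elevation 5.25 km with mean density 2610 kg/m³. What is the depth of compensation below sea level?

123 km

ρ_ref D = ρ (D + h) → D (ρ_ref − ρ) = ρ h.
D = ρ h/(ρ_ref − ρ) = 2610 × 5.25 km/(2721 − 2610) = 123 km.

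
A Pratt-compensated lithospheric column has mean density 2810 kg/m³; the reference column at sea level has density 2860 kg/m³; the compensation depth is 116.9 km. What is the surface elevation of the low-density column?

ρ_ref D = ρ (D + h) → h = D (ρ_ref − ρ)/ρ.
h = 116.9 km × (2860 − 2810)/2810 = 2.08 km.

2.08 km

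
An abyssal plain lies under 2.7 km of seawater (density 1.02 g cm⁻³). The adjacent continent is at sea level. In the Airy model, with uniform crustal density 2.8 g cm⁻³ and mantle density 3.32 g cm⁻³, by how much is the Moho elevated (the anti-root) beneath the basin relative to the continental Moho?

In Airy isostatic equilibrium: replacing crust with seawater at the top is compensated by replacing crust with mantle at the base: d (ρ_c − ρ_w) = a (ρ_m − ρ_c).
a = d (ρ_c − ρ_w)/(ρ_m − ρ_c) = 2.7 km × 1.78/0.52 = 9.24 km.

9.24 km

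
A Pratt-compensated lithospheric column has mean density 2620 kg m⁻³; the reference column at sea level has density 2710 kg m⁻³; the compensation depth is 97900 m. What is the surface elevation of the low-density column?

3360 m

ρ_ref D = ρ (D + h) → h = D (ρ_ref − ρ)/ρ.
h = 97900 m × (2710 − 2620)/2620 = 3360 m.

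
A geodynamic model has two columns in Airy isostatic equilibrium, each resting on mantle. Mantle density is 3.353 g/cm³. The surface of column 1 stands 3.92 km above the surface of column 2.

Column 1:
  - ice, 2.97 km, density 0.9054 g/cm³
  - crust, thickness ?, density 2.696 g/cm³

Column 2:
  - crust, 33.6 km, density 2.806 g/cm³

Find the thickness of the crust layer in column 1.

36.9 km

Take the compensation level at the base of the deeper column (depth z_c below the surface of column 1) and equate Σ ρ_i t_i down to z_c; mantle fills any gap and the z_c terms cancel.
Column 1: 2.97×0.9054 + x×2.696 + (z_c − 2.97 − x)×3.353
Column 2: 3.92×0 + 33.6×2.806 + (z_c − 3.92 − 33.6)×3.353
The z_c×3.353 term appears on both sides and cancels. Collect the known terms of each column as K = Σ(ρt)_known − 3.353 × (depth of known layers): K_1 = 2.689038 − 3.353×2.97 = −7.269372; K_2 = 94.2816 − 3.353×(3.92 + 33.6) = −31.52296.
Balance: K_1 − x×(3.353 − 2.696) = K_2, so x = (K_1 − K_2)/(3.353 − 2.696) = 24.2536/0.657 = 36.9 km.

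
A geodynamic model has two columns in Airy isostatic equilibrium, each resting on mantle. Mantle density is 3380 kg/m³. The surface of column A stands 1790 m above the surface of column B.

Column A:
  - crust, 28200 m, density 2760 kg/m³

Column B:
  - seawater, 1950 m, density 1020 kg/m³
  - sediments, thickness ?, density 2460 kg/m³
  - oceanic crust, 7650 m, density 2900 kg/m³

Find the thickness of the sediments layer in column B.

3430 m

Take the compensation level at the base of the deeper column (depth z_c below the surface of column A) and equate Σ ρ_i t_i down to z_c; mantle fills any gap and the z_c terms cancel.
Column A: 28200×2760 + (z_c − 28200)×3380
Column B: 1790×0 + 1950×1020 + x×2460 + 7650×2900 + (z_c − 1790 − 9600 − x)×3380
The z_c×3380 term appears on both sides and cancels. Collect the known terms of each column as K = Σ(ρt)_known − 3380 × (depth of known layers): K_A = 77832000 − 3380×28200 = −17484000; K_B = 24174000 − 3380×(1790 + 9600) = −14324200.
Balance: K_A = K_B − x×(3380 − 2460), so x = (K_B − K_A)/(3380 − 2460) = 3159800/920 = 3430 m.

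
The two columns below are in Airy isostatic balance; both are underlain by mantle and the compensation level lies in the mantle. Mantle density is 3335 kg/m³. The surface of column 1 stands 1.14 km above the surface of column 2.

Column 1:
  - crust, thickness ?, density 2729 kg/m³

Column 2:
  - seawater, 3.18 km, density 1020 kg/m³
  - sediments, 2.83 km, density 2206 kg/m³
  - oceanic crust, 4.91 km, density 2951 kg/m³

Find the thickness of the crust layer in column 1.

26.8 km

Take the compensation level at the base of the deeper column (depth z_c below the surface of column 1) and equate Σ ρ_i t_i down to z_c; mantle fills any gap and the z_c terms cancel.
Column 1: x×2729 + (z_c − 0 − x)×3335
Column 2: 1.14×0 + 3.18×1020 + 2.83×2206 + 4.91×2951 + (z_c − 1.14 − 10.92)×3335
The z_c×3335 term appears on both sides and cancels. Collect the known terms of each column as K = Σ(ρt)_known − 3335 × (depth of known layers): K_1 = 0 − 3335×0 = 0; K_2 = 23975.99 − 3335×(1.14 + 10.92) = −16244.11.
Balance: K_1 − x×(3335 − 2729) = K_2, so x = (K_1 − K_2)/(3335 − 2729) = 16244.1/606 = 26.8 km.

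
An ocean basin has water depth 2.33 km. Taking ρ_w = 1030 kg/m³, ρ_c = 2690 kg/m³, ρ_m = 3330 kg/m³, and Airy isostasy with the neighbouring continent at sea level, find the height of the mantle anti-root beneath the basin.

By Archimedes' principle applied to the lithosphere: replacing crust with seawater at the top is compensated by replacing crust with mantle at the base: d (ρ_c − ρ_w) = a (ρ_m − ρ_c).
a = d (ρ_c − ρ_w)/(ρ_m − ρ_c) = 2.33 km × 1660/640 = 6.04 km.

6.04 km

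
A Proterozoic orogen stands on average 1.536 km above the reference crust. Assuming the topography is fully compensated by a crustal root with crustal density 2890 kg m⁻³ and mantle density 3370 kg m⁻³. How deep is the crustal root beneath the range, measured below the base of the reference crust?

9.25 km

Balancing pressure at the compensation depth: the weight of the topography is balanced by the buoyancy of the root, ρ_c h = (ρ_m − ρ_c) r.
r = h · ρ_c / (ρ_m − ρ_c) = 1.536 km × 2890 / (3370 − 2890) = 9.25 km.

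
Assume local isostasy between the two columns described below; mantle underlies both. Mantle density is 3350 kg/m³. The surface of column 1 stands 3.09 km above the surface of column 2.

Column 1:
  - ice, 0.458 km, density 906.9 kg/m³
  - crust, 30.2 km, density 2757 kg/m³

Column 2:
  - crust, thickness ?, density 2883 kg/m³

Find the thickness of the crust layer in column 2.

Take the compensation level at the base of the deeper column (depth z_c below the surface of column 1) and equate Σ ρ_i t_i down to z_c; mantle fills any gap and the z_c terms cancel.
Column 1: 0.458×906.9 + 30.2×2757 + (z_c − 30.658)×3350
Column 2: 3.09×0 + x×2883 + (z_c − 3.09 − 0 − x)×3350
The z_c×3350 term appears on both sides and cancels. Collect the known terms of each column as K = Σ(ρt)_known − 3350 × (depth of known layers): K_1 = 83676.7602 − 3350×30.658 = −19027.5398; K_2 = 0 − 3350×(3.09 + 0) = −10351.5.
Balance: K_1 = K_2 − x×(3350 − 2883), so x = (K_2 − K_1)/(3350 − 2883) = 8676.04/467 = 18.6 km.

18.6 km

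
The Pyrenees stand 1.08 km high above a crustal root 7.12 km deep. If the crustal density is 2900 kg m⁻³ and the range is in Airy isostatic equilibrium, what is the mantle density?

Airy balance: ρ_c h = (ρ_m − ρ_c) r → ρ_m = ρ_c (1 + h/r).
ρ_m = 2900 × (1 + 1.08 km/7.12 km) = 3340 kg m⁻³.

3340 kg m⁻³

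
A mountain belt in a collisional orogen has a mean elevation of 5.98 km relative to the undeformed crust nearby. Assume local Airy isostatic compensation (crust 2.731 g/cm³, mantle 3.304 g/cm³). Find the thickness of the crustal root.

Isostatic balance requires: the weight of the topography is balanced by the buoyancy of the root, ρ_c h = (ρ_m − ρ_c) r.
r = h · ρ_c / (ρ_m − ρ_c) = 5.98 km × 2.731 / (3.304 − 2.731) = 28.5 km.

28.5 km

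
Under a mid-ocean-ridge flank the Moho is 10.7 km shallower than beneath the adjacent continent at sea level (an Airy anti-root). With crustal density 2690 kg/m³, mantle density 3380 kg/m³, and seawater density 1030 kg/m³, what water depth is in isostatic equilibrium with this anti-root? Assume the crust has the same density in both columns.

Replacing a thickness d of crust by seawater at the top must be balanced by replacing crust with mantle at the base: d (ρ_c − ρ_w) = a (ρ_m − ρ_c).
d = a (ρ_m − ρ_c)/(ρ_c − ρ_w) = 10.7 km × 690/1660 = 4.45 km.

4.45 km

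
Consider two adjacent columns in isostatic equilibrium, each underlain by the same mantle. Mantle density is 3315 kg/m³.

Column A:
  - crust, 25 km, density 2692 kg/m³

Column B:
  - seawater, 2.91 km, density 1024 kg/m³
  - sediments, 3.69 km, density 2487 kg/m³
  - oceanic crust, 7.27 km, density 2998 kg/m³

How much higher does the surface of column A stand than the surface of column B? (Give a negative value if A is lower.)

1.07 km

For any compensation level in the mantle, the mantle terms cancel and isostasy reduces to e = (Σt_A − Σt_B) − (Σ(ρt)_A − Σ(ρt)_B) / ρ_m.
Σt_A = 25 km; Σt_B = 13.87 km; Σ(ρt)_A = 67300; Σ(ρt)_B = 33952.33 (in km·kg/m³).
e = (25 − 13.87) − (67300 − 33952.33) / 3315 = 1.07 km.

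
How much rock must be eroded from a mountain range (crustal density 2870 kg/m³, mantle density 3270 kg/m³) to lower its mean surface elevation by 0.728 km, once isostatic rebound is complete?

5.95 km

Net drop Δ = e − u = e − e ρ_c/ρ_m = e (ρ_m − ρ_c)/ρ_m.
e = Δ ρ_m/(ρ_m − ρ_c) = 0.728 km × 3270/400 = 5.95 km.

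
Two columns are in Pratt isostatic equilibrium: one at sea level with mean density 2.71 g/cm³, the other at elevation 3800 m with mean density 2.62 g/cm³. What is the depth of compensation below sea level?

111000 m

ρ_ref D = ρ (D + h) → D (ρ_ref − ρ) = ρ h.
D = ρ h/(ρ_ref − ρ) = 2.62 × 3800 m/(2.71 − 2.62) = 111000 m.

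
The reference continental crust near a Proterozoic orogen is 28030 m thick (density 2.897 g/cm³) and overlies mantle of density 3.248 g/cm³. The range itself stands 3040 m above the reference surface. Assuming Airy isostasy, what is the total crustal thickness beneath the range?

56200 m

Root depth r = h ρ_c / (ρ_m − ρ_c) = 3040 m × 2.897 / 0.351 = 25090 m.
Total thickness = T + h + r = 28030 m + 3040 m + 25090 m = 56200 m.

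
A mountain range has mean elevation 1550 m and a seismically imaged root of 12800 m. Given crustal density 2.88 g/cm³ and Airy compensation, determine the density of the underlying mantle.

Airy balance: ρ_c h = (ρ_m − ρ_c) r → ρ_m = ρ_c (1 + h/r).
ρ_m = 2.88 × (1 + 1550 m/12800 m) = 3.23 g/cm³.

3.23 g/cm³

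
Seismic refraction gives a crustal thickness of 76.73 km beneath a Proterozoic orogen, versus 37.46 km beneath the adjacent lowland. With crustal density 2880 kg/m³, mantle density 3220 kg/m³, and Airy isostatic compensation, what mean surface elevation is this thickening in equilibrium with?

4.15 km

Excess crust Δ = 76.73 km − 37.46 km = 39.27 km, split between elevation h and root r with h + r = Δ.
Airy balance ρ_c h = (ρ_m − ρ_c) r gives r = h ρ_c/(ρ_m − ρ_c), so h (1 + ρ_c/(ρ_m − ρ_c)) = Δ, i.e. h = Δ (ρ_m − ρ_c)/ρ_m.
h = 39.27 km × 340/3220 = 4.15 km.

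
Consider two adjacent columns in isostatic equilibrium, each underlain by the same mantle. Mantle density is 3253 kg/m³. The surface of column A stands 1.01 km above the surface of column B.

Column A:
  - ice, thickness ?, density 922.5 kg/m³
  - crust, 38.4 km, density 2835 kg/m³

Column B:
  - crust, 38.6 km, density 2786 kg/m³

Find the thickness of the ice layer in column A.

Take the compensation level at the base of the deeper column (depth z_c below the surface of column A) and equate Σ ρ_i t_i down to z_c; mantle fills any gap and the z_c terms cancel.
Column A: x×922.5 + 38.4×2835 + (z_c − 38.4 − x)×3253
Column B: 1.01×0 + 38.6×2786 + (z_c − 1.01 − 38.6)×3253
The z_c×3253 term appears on both sides and cancels. Collect the known terms of each column as K = Σ(ρt)_known − 3253 × (depth of known layers): K_A = 108864 − 3253×38.4 = −16051.2; K_B = 107539.6 − 3253×(1.01 + 38.6) = −21311.73.
Balance: K_A − x×(3253 − 922.5) = K_B, so x = (K_A − K_B)/(3253 − 922.5) = 5260.53/2330.5 = 2.26 km.

2.26 km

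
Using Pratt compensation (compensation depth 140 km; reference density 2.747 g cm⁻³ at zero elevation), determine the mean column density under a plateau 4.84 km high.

2.66 g cm⁻³

Pratt balance: ρ_ref D = ρ (D + h).
ρ = ρ_ref D/(D + h) = 2.747 × 140 km/(140 km + 4.84 km) = 2.66 g cm⁻³.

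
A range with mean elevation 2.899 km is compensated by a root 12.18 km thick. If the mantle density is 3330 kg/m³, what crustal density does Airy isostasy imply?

2690 kg/m³

ρ_c h = (ρ_m − ρ_c) r → ρ_c (h + r) = ρ_m r → ρ_c = ρ_m r / (h + r).
ρ_c = 3330 × 12.18 km / (2.899 km + 12.18 km) = 2690 kg/m³.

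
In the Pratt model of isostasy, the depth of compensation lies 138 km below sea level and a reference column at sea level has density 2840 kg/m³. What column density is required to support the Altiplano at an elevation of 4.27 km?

2750 kg/m³

Pratt balance: ρ_ref D = ρ (D + h).
ρ = ρ_ref D/(D + h) = 2840 × 138 km/(138 km + 4.27 km) = 2750 kg/m³.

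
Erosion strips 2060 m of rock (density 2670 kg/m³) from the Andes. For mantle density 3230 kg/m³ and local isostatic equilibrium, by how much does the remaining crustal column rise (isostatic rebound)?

Unloading: uplift u = e ρ_c/ρ_m = 2060 m × 2670/3230 = 1700 m.

1700 m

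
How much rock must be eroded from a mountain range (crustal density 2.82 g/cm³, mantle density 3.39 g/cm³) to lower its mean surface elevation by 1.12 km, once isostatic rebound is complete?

Net drop Δ = e − u = e − e ρ_c/ρ_m = e (ρ_m − ρ_c)/ρ_m.
e = Δ ρ_m/(ρ_m − ρ_c) = 1.12 km × 3.39/0.57 = 6.66 km.

6.66 km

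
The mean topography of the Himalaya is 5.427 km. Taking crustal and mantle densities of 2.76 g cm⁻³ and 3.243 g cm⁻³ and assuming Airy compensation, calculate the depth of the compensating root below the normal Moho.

31 km

Balancing pressure at the compensation depth: the weight of the topography is balanced by the buoyancy of the root, ρ_c h = (ρ_m − ρ_c) r.
r = h · ρ_c / (ρ_m − ρ_c) = 5.427 km × 2.76 / (3.243 − 2.76) = 31 km.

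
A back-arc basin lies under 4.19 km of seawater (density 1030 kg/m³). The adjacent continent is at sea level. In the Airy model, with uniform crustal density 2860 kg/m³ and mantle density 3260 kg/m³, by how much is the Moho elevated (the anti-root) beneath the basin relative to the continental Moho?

19.2 km

Balancing pressure at the compensation depth: replacing crust with seawater at the top is compensated by replacing crust with mantle at the base: d (ρ_c − ρ_w) = a (ρ_m − ρ_c).
a = d (ρ_c − ρ_w)/(ρ_m − ρ_c) = 4.19 km × 1830/400 = 19.2 km.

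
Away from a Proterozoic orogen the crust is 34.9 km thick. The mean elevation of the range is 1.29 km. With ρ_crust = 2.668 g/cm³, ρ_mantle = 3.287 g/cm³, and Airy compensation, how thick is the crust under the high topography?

Root depth r = h ρ_c / (ρ_m − ρ_c) = 1.29 km × 2.668 / 0.619 = 5.56 km.
Total thickness = T + h + r = 34.9 km + 1.29 km + 5.56 km = 41.8 km.

41.8 km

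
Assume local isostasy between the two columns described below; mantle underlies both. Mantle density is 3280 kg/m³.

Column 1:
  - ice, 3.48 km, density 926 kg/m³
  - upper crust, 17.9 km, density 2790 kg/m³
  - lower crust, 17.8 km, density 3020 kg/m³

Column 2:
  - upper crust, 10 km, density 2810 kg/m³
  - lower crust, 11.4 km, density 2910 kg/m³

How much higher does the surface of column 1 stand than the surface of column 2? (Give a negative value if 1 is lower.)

3.86 km

For any compensation level in the mantle, the mantle terms cancel and isostasy reduces to e = (Σt_1 − Σt_2) − (Σ(ρt)_1 − Σ(ρt)_2) / ρ_m.
Σt_1 = 39.18 km; Σt_2 = 21.4 km; Σ(ρt)_1 = 106919.48; Σ(ρt)_2 = 61274 (in km·kg/m³).
e = (39.18 − 21.4) − (106919.48 − 61274) / 3280 = 3.86 km.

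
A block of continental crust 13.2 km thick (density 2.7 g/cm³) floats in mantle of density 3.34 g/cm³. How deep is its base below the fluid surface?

10.7 km

Draft d = t ρ_obj/ρ_fluid = 13.2 km × 2.7/3.34 = 10.7 km.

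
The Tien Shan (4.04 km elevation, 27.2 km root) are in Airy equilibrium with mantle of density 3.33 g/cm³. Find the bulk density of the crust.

ρ_c h = (ρ_m − ρ_c) r → ρ_c (h + r) = ρ_m r → ρ_c = ρ_m r / (h + r).
ρ_c = 3.33 × 27.2 km / (4.04 km + 27.2 km) = 2.9 g/cm³.

2.9 g/cm³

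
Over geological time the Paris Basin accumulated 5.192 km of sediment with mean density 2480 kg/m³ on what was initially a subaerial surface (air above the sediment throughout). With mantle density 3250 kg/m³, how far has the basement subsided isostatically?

Subaerial load: s = t ρ_sed / ρ_m = 5.192 km × 2480/3250 = 3.96 km.

3.96 km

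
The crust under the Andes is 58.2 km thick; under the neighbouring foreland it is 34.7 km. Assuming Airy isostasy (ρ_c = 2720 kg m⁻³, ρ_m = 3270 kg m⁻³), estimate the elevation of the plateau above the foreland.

Excess crust Δ = 58.2 km − 34.7 km = 23.5 km, split between elevation h and root r with h + r = Δ.
Airy balance ρ_c h = (ρ_m − ρ_c) r gives r = h ρ_c/(ρ_m − ρ_c), so h (1 + ρ_c/(ρ_m − ρ_c)) = Δ, i.e. h = Δ (ρ_m − ρ_c)/ρ_m.
h = 23.5 km × 550/3270 = 3.95 km.

3.95 km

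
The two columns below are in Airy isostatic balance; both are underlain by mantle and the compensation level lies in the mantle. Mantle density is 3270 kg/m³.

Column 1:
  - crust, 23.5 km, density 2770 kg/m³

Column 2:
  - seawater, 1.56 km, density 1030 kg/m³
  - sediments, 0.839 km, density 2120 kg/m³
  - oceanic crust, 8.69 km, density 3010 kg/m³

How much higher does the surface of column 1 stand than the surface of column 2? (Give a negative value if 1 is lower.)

1.54 km

For any compensation level in the mantle, the mantle terms cancel and isostasy reduces to e = (Σt_1 − Σt_2) − (Σ(ρt)_1 − Σ(ρt)_2) / ρ_m.
Σt_1 = 23.5 km; Σt_2 = 11.089 km; Σ(ρt)_1 = 65095; Σ(ρt)_2 = 29542.38 (in km·kg/m³).
e = (23.5 − 11.089) − (65095 − 29542.38) / 3270 = 1.54 km.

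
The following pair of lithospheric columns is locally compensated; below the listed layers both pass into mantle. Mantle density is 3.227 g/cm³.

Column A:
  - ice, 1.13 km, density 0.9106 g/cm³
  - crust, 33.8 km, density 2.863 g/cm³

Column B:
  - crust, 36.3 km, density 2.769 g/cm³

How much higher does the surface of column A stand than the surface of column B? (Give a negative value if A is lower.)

−0.528 km

For any compensation level in the mantle, the mantle terms cancel and isostasy reduces to e = (Σt_A − Σt_B) − (Σ(ρt)_A − Σ(ρt)_B) / ρ_m.
Σt_A = 34.93 km; Σt_B = 36.3 km; Σ(ρt)_A = 97.798378; Σ(ρt)_B = 100.5147 (in km·g/cm³).
e = (34.93 − 36.3) − (97.798378 − 100.5147) / 3.227 = −0.528 km.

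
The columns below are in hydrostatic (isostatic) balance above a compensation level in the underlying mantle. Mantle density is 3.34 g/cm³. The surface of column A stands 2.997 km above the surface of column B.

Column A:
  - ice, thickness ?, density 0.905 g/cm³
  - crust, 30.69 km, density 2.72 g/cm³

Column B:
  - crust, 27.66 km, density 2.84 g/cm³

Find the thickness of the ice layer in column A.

Take the compensation level at the base of the deeper column (depth z_c below the surface of column A) and equate Σ ρ_i t_i down to z_c; mantle fills any gap and the z_c terms cancel.
Column A: x×0.905 + 30.69×2.72 + (z_c − 30.69 − x)×3.34
Column B: 2.997×0 + 27.66×2.84 + (z_c − 2.997 − 27.66)×3.34
The z_c×3.34 term appears on both sides and cancels. Collect the known terms of each column as K = Σ(ρt)_known − 3.34 × (depth of known layers): K_A = 83.4768 − 3.34×30.69 = −19.0278; K_B = 78.5544 − 3.34×(2.997 + 27.66) = −23.83998.
Balance: K_A − x×(3.34 − 0.905) = K_B, so x = (K_A − K_B)/(3.34 − 0.905) = 4.81218/2.435 = 1.98 km.

1.98 km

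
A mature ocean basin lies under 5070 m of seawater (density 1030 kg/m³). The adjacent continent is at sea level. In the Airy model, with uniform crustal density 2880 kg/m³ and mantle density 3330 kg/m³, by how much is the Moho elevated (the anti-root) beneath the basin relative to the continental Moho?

By Archimedes' principle applied to the lithosphere: replacing crust with seawater at the top is compensated by replacing crust with mantle at the base: d (ρ_c − ρ_w) = a (ρ_m − ρ_c).
a = d (ρ_c − ρ_w)/(ρ_m − ρ_c) = 5070 m × 1850/450 = 20800 m.

20800 m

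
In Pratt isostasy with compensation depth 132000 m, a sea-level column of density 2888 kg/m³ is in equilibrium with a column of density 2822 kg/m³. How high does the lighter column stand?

3090 m

ρ_ref D = ρ (D + h) → h = D (ρ_ref − ρ)/ρ.
h = 132000 m × (2888 − 2822)/2822 = 3090 m.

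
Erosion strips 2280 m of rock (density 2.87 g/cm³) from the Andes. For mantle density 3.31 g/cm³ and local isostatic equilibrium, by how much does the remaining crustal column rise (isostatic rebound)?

Unloading: uplift u = e ρ_c/ρ_m = 2280 m × 2.87/3.31 = 1980 m.

1980 m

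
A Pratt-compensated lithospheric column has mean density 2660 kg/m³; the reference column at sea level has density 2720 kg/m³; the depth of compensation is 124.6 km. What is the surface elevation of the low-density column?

ρ_ref D = ρ (D + h) → h = D (ρ_ref − ρ)/ρ.
h = 124.6 km × (2720 − 2660)/2660 = 2.81 km.

2.81 km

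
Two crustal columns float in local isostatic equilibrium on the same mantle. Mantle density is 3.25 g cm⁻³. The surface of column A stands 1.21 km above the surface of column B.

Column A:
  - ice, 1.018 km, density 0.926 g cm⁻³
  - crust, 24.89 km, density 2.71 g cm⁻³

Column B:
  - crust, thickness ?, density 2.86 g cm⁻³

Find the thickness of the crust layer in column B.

Take the compensation level at the base of the deeper column (depth z_c below the surface of column A) and equate Σ ρ_i t_i down to z_c; mantle fills any gap and the z_c terms cancel.
Column A: 1.018×0.926 + 24.89×2.71 + (z_c − 25.908)×3.25
Column B: 1.21×0 + x×2.86 + (z_c − 1.21 − 0 − x)×3.25
The z_c×3.25 term appears on both sides and cancels. Collect the known terms of each column as K = Σ(ρt)_known − 3.25 × (depth of known layers): K_A = 68.394568 − 3.25×25.908 = −15.806432; K_B = 0 − 3.25×(1.21 + 0) = −3.9325.
Balance: K_A = K_B − x×(3.25 − 2.86), so x = (K_B − K_A)/(3.25 − 2.86) = 11.8739/0.39 = 30.4 km.

30.4 km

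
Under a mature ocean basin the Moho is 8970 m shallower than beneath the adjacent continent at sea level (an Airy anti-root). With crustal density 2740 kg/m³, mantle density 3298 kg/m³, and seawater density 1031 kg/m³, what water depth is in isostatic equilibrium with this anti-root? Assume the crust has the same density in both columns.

Replacing a thickness d of crust by seawater at the top must be balanced by replacing crust with mantle at the base: d (ρ_c − ρ_w) = a (ρ_m − ρ_c).
d = a (ρ_m − ρ_c)/(ρ_c − ρ_w) = 8970 m × 558/1709 = 2930 m.

2930 m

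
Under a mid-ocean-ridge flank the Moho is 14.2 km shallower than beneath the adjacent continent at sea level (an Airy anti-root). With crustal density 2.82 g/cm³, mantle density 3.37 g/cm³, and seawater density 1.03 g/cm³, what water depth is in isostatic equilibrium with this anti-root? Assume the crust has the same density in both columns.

Replacing a thickness d of crust by seawater at the top must be balanced by replacing crust with mantle at the base: d (ρ_c − ρ_w) = a (ρ_m − ρ_c).
d = a (ρ_m − ρ_c)/(ρ_c − ρ_w) = 14.2 km × 0.55/1.79 = 4.36 km.

4.36 km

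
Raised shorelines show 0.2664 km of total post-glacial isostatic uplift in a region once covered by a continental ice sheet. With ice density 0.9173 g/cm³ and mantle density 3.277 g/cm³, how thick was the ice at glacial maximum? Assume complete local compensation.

u = t ρ_ice/ρ_m → t = u ρ_m/ρ_ice = 0.2664 km × 3.277/0.9173 = 0.952 km.

0.952 km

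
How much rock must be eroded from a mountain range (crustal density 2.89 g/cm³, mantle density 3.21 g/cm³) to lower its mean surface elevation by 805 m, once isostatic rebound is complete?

Net drop Δ = e − u = e − e ρ_c/ρ_m = e (ρ_m − ρ_c)/ρ_m.
e = Δ ρ_m/(ρ_m − ρ_c) = 805 m × 3.21/0.32 = 8080 m.

8080 m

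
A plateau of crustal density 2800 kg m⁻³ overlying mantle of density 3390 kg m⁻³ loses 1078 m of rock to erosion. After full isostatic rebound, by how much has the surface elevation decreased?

Rebound u = e ρ_c/ρ_m = 1078 m × 2800/3390 = 890.4 m.
Net surface drop = e − u = 1078 m − 890.4 m = e (ρ_m − ρ_c)/ρ_m = 188 m.

188 m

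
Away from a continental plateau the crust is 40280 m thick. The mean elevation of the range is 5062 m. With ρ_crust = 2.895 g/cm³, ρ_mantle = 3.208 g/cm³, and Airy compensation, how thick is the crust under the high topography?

92200 m

Root depth r = h ρ_c / (ρ_m − ρ_c) = 5062 m × 2.895 / 0.313 = 46820 m.
Total thickness = T + h + r = 40280 m + 5062 m + 46820 m = 92200 m.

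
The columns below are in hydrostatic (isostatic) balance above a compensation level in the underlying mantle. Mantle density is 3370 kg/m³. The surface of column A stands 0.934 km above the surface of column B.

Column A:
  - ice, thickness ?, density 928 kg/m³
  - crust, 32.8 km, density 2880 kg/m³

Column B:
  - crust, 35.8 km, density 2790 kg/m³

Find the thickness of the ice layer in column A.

Take the compensation level at the base of the deeper column (depth z_c below the surface of column A) and equate Σ ρ_i t_i down to z_c; mantle fills any gap and the z_c terms cancel.
Column A: x×928 + 32.8×2880 + (z_c − 32.8 − x)×3370
Column B: 0.934×0 + 35.8×2790 + (z_c − 0.934 − 35.8)×3370
The z_c×3370 term appears on both sides and cancels. Collect the known terms of each column as K = Σ(ρt)_known − 3370 × (depth of known layers): K_A = 94464 − 3370×32.8 = −16072; K_B = 99882 − 3370×(0.934 + 35.8) = −23911.58.
Balance: K_A − x×(3370 − 928) = K_B, so x = (K_A − K_B)/(3370 − 928) = 7839.58/2442 = 3.21 km.

3.21 km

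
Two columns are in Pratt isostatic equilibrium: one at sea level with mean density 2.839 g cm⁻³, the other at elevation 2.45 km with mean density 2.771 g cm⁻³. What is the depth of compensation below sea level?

99.8 km

ρ_ref D = ρ (D + h) → D (ρ_ref − ρ) = ρ h.
D = ρ h/(ρ_ref − ρ) = 2.771 × 2.45 km/(2.839 − 2.771) = 99.8 km.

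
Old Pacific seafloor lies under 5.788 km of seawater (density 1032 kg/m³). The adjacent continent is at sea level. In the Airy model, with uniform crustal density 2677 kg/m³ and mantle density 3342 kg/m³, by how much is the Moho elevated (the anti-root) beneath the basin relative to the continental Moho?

14.3 km

Isostatic balance requires: replacing crust with seawater at the top is compensated by replacing crust with mantle at the base: d (ρ_c − ρ_w) = a (ρ_m − ρ_c).
a = d (ρ_c − ρ_w)/(ρ_m − ρ_c) = 5.788 km × 1645/665 = 14.3 km.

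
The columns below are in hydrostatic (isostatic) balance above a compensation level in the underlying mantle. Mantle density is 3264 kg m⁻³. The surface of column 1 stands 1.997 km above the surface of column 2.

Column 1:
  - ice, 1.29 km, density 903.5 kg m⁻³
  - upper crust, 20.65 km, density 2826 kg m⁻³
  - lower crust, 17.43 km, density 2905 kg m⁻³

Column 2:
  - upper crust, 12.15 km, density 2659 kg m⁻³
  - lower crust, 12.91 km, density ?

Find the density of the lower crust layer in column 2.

Take the compensation level at the base of the deeper column (depth z_c below the surface of column 1) and equate Σ ρ_i t_i down to z_c; mantle fills any gap and the z_c terms cancel.
Column 1: 1.29×903.5 + 20.65×2826 + 17.43×2905 + (z_c − 39.37)×3264
Column 2: 1.997×0 + 12.15×2659 + 12.91×ρ + (z_c − 1.997 − 25.06)×3264
The z_c×3264 term appears on both sides and cancels. Collect the known terms of each column as K = Σ(ρt)_known − 3264 × (depth of known layers): K_1 = 110156.565 − 3264×39.37 = −18347.115; K_2 = 32306.85 − 3264×(1.997 + 25.06) = −56007.198.
Balance: K_1 = K_2 + 12.91×ρ, so ρ = (K_1 − K_2)/12.91 = 37660.1/12.91 = 2920 kg m⁻³.

2920 kg m⁻³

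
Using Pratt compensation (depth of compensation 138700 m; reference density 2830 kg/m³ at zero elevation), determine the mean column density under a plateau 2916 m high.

Pratt balance: ρ_ref D = ρ (D + h).
ρ = ρ_ref D/(D + h) = 2830 × 138700 m/(138700 m + 2916 m) = 2770 kg/m³.

2770 kg/m³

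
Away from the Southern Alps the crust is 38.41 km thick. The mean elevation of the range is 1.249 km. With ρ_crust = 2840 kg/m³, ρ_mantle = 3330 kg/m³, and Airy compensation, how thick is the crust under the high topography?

Root depth r = h ρ_c / (ρ_m − ρ_c) = 1.249 km × 2840 / 490 = 7.239 km.
Total thickness = T + h + r = 38.41 km + 1.249 km + 7.239 km = 46.9 km.

46.9 km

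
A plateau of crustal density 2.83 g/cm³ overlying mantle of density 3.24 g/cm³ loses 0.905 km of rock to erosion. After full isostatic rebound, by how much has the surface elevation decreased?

0.115 km

Rebound u = e ρ_c/ρ_m = 0.905 km × 2.83/3.24 = 0.7905 km.
Net surface drop = e − u = 0.905 km − 0.7905 km = e (ρ_m − ρ_c)/ρ_m = 0.115 km.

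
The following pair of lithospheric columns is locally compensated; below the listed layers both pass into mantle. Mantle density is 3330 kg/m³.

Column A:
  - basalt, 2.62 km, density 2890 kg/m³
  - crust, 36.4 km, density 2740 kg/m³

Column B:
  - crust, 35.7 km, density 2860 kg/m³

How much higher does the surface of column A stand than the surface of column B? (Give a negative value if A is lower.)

1.76 km

For any compensation level in the mantle, the mantle terms cancel and isostasy reduces to e = (Σt_A − Σt_B) − (Σ(ρt)_A − Σ(ρt)_B) / ρ_m.
Σt_A = 39.02 km; Σt_B = 35.7 km; Σ(ρt)_A = 107307.8; Σ(ρt)_B = 102102 (in km·kg/m³).
e = (39.02 − 35.7) − (107307.8 − 102102) / 3330 = 1.76 km.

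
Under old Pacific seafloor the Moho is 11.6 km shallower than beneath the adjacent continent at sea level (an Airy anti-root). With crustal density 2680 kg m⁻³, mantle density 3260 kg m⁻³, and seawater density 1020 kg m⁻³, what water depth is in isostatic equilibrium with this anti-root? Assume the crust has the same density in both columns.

4.05 km

Replacing a thickness d of crust by seawater at the top must be balanced by replacing crust with mantle at the base: d (ρ_c − ρ_w) = a (ρ_m − ρ_c).
d = a (ρ_m − ρ_c)/(ρ_c − ρ_w) = 11.6 km × 580/1660 = 4.05 km.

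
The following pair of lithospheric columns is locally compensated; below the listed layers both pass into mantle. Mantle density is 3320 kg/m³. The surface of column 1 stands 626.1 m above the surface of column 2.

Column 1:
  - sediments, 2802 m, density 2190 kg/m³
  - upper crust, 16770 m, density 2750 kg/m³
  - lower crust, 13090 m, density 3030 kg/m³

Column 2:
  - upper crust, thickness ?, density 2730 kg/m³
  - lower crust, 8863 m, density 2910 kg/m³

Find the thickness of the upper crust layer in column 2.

18300 m

Take the compensation level at the base of the deeper column (depth z_c below the surface of column 1) and equate Σ ρ_i t_i down to z_c; mantle fills any gap and the z_c terms cancel.
Column 1: 2802×2190 + 16770×2750 + 13090×3030 + (z_c − 32662)×3320
Column 2: 626.1×0 + x×2730 + 8863×2910 + (z_c − 626.1 − 8863 − x)×3320
The z_c×3320 term appears on both sides and cancels. Collect the known terms of each column as K = Σ(ρt)_known − 3320 × (depth of known layers): K_1 = 91916580 − 3320×32662 = −16521260; K_2 = 25791330 − 3320×(626.1 + 8863) = −5712482.
Balance: K_1 = K_2 − x×(3320 − 2730), so x = (K_2 − K_1)/(3320 − 2730) = 10808800/590 = 18300 m.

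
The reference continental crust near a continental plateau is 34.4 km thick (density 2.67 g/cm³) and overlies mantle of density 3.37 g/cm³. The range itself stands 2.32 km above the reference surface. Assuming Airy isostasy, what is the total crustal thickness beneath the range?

45.6 km

Root depth r = h ρ_c / (ρ_m − ρ_c) = 2.32 km × 2.67 / 0.7 = 8.849 km.
Total thickness = T + h + r = 34.4 km + 2.32 km + 8.849 km = 45.6 km.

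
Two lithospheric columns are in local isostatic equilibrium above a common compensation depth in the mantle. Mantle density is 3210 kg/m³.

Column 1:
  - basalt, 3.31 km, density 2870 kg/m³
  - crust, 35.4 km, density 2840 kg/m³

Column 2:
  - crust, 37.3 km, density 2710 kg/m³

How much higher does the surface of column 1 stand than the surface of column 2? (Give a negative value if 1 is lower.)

For any compensation level in the mantle, the mantle terms cancel and isostasy reduces to e = (Σt_1 − Σt_2) − (Σ(ρt)_1 − Σ(ρt)_2) / ρ_m.
Σt_1 = 38.71 km; Σt_2 = 37.3 km; Σ(ρt)_1 = 110035.7; Σ(ρt)_2 = 101083 (in km·kg/m³).
e = (38.71 − 37.3) − (110035.7 − 101083) / 3210 = −1.38 km.

−1.38 km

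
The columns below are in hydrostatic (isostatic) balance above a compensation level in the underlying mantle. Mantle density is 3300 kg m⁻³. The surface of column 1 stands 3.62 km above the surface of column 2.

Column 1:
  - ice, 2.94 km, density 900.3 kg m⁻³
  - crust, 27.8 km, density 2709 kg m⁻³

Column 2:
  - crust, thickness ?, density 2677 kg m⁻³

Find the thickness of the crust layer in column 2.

Take the compensation level at the base of the deeper column (depth z_c below the surface of column 1) and equate Σ ρ_i t_i down to z_c; mantle fills any gap and the z_c terms cancel.
Column 1: 2.94×900.3 + 27.8×2709 + (z_c − 30.74)×3300
Column 2: 3.62×0 + x×2677 + (z_c − 3.62 − 0 − x)×3300
The z_c×3300 term appears on both sides and cancels. Collect the known terms of each column as K = Σ(ρt)_known − 3300 × (depth of known layers): K_1 = 77957.082 − 3300×30.74 = −23484.918; K_2 = 0 − 3300×(3.62 + 0) = −11946.
Balance: K_1 = K_2 − x×(3300 − 2677), so x = (K_2 − K_1)/(3300 − 2677) = 11538.9/623 = 18.5 km.

18.5 km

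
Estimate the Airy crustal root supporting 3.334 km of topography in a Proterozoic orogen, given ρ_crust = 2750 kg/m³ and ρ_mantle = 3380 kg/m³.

By Archimedes' principle applied to the lithosphere: the weight of the topography is balanced by the buoyancy of the root, ρ_c h = (ρ_m − ρ_c) r.
r = h · ρ_c / (ρ_m − ρ_c) = 3.334 km × 2750 / (3380 − 2750) = 14.6 km.

14.6 km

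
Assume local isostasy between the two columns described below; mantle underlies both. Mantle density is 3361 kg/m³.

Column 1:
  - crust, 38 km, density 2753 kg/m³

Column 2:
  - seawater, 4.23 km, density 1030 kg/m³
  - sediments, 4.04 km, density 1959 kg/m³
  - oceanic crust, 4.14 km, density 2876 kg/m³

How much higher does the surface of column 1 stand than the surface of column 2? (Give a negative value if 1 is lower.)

1.66 km

For any compensation level in the mantle, the mantle terms cancel and isostasy reduces to e = (Σt_1 − Σt_2) − (Σ(ρt)_1 − Σ(ρt)_2) / ρ_m.
Σt_1 = 38 km; Σt_2 = 12.41 km; Σ(ρt)_1 = 104614; Σ(ρt)_2 = 24177.9 (in km·kg/m³).
e = (38 − 12.41) − (104614 − 24177.9) / 3361 = 1.66 km.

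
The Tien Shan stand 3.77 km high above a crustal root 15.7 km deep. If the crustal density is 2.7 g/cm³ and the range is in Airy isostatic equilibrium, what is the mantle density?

Airy balance: ρ_c h = (ρ_m − ρ_c) r → ρ_m = ρ_c (1 + h/r).
ρ_m = 2.7 × (1 + 3.77 km/15.7 km) = 3.35 g/cm³.

3.35 g/cm³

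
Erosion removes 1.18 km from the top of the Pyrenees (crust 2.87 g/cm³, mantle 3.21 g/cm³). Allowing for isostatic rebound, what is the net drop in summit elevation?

Rebound u = e ρ_c/ρ_m = 1.18 km × 2.87/3.21 = 1.055 km.
Net surface drop = e − u = 1.18 km − 1.055 km = e (ρ_m − ρ_c)/ρ_m = 0.125 km.

0.125 km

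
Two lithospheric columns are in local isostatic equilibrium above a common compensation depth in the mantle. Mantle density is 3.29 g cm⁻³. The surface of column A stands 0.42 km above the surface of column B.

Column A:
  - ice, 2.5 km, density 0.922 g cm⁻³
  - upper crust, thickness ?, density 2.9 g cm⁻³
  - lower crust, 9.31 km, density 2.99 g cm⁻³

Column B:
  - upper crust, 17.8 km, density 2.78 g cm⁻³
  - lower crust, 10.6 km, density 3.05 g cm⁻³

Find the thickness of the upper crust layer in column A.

11 km

Take the compensation level at the base of the deeper column (depth z_c below the surface of column A) and equate Σ ρ_i t_i down to z_c; mantle fills any gap and the z_c terms cancel.
Column A: 2.5×0.922 + x×2.9 + 9.31×2.99 + (z_c − 11.81 − x)×3.29
Column B: 0.42×0 + 17.8×2.78 + 10.6×3.05 + (z_c − 0.42 − 28.4)×3.29
The z_c×3.29 term appears on both sides and cancels. Collect the known terms of each column as K = Σ(ρt)_known − 3.29 × (depth of known layers): K_A = 30.1419 − 3.29×11.81 = −8.713; K_B = 81.814 − 3.29×(0.42 + 28.4) = −13.0038.
Balance: K_A − x×(3.29 − 2.9) = K_B, so x = (K_A − K_B)/(3.29 − 2.9) = 4.2908/0.39 = 11 km.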